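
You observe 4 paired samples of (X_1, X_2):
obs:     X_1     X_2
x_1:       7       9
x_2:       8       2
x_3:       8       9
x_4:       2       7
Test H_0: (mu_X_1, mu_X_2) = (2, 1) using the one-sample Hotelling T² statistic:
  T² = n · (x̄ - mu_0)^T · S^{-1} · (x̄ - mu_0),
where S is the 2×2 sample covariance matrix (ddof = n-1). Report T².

Step 1 — sample mean vector:
  mean(X_1) = (7 + 8 + 8 + 2) / 4 = 25/4 = 6.25
  mean(X_2) = (9 + 2 + 9 + 7) / 4 = 27/4 = 6.75
  x̄ = (6.25, 6.75),  deviation x̄ - mu_0 = (6.25, 6.75) - (2, 1) = (4.25, 5.75).

Step 2 — sample covariance matrix, S[i,j] = (1/(n-1)) · Σ_k (x_{k,i} - mean_i) · (x_{k,j} - mean_j), divisor n-1 = 3:
  S[X_1,X_1] = ((0.75)·(0.75) + (1.75)·(1.75) + (1.75)·(1.75) + (-4.25)·(-4.25)) / 3 = 24.75/3 = 8.25
  S[X_1,X_2] = ((0.75)·(2.25) + (1.75)·(-4.75) + (1.75)·(2.25) + (-4.25)·(0.25)) / 3 = -3.75/3 = -1.25
  S[X_2,X_2] = ((2.25)·(2.25) + (-4.75)·(-4.75) + (2.25)·(2.25) + (0.25)·(0.25)) / 3 = 32.75/3 = 10.9167
  S = [[8.25, -1.25],
 [-1.25, 10.9167]].

Step 3 — invert S. det(S) = 8.25·10.9167 - (-1.25)² = 88.5.
  S^{-1} = (1/det) · [[d, -b], [-b, a]] = [[0.1234, 0.0141],
 [0.0141, 0.0932]].

Step 4 — quadratic form (x̄ - mu_0)^T · S^{-1} · (x̄ - mu_0):
  S^{-1} · (x̄ - mu_0) = (0.6055, 0.596),
  (x̄ - mu_0)^T · [...] = (4.25)·(0.6055) + (5.75)·(0.596) = 6.0005.

Step 5 — scale by n: T² = 4 · 6.0005 = 24.0019.

T² ≈ 24.0019


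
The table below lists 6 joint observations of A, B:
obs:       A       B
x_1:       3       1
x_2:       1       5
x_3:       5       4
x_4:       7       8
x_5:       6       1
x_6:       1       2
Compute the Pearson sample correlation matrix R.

Step 1 — column means:
  mean(A) = (3 + 1 + 5 + 7 + 6 + 1) / 6 = 23/6 = 3.8333
  mean(B) = (1 + 5 + 4 + 8 + 1 + 2) / 6 = 21/6 = 3.5

Step 2 — sample variances and covariances s[i,j] = (1/(n-1)) · Σ_k (x_{k,i} - mean_i) · (x_{k,j} - mean_j), with n-1 = 5:
  s[A,A] = ((-0.8333)·(-0.8333) + (-2.8333)·(-2.8333) + (1.1667)·(1.1667) + (3.1667)·(3.1667) + (2.1667)·(2.1667) + (-2.8333)·(-2.8333)) / 5 = 32.8333/5 = 6.5667
  s[A,B] = ((-0.8333)·(-2.5) + (-2.8333)·(1.5) + (1.1667)·(0.5) + (3.1667)·(4.5) + (2.1667)·(-2.5) + (-2.8333)·(-1.5)) / 5 = 11.5/5 = 2.3
  s[B,B] = ((-2.5)·(-2.5) + (1.5)·(1.5) + (0.5)·(0.5) + (4.5)·(4.5) + (-2.5)·(-2.5) + (-1.5)·(-1.5)) / 5 = 37.5/5 = 7.5
  Sample standard deviations s_i = √(s[i,i]):
  s(A) = √(6.5667) = 2.5626
  s(B) = √(7.5) = 2.7386

Step 3 — r_{ij} = s_{ij} / (s_i · s_j):
  r[A,A] = 1 (diagonal).
  r[A,B] = 2.3 / (2.5626 · 2.7386) = 2.3 / 7.0178 = 0.3277
  r[B,B] = 1 (diagonal).

R is symmetric with unit diagonal. Assembling:

R = [[1, 0.3277],
 [0.3277, 1]]


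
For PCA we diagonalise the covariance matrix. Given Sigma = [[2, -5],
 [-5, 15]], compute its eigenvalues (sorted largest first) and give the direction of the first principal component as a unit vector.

Step 1 — characteristic polynomial of 2×2 Sigma:
  det(Sigma - λI) = λ² - trace · λ + det = 0.
  trace = 2 + 15 = 17, det = 2·15 - (-5)² = 5.
Step 2 — discriminant:
  Δ = trace² - 4·det = 289 - 20 = 269.
Step 3 — eigenvalues:
  λ = (trace ± √Δ)/2 = (17 ± 16.4012)/2,
  λ_1 = 16.7006,  λ_2 = 0.2994.

Step 4 — unit eigenvector for λ_1: solve (Sigma - λ_1 I)v = 0. First row:
  (2 - 16.7006)·v_x + (-5)·v_y = 0, i.e. (-14.7006)·v_x + (-5)·v_y = 0,
  so v ∝ (b, λ_1 - a) = (-5, 14.7006); multiply by -1 so the first entry is positive: u = (5, -14.7006).
  ||u|| = √((5)² + (-14.7006)²) = √(241.1079) ≈ 15.5277,
  v_1 = u/||u|| ≈ (0.322, -0.9467) (||v_1|| = 1).

λ_1 = 16.7006,  λ_2 = 0.2994;  v_1 ≈ (0.322, -0.9467)


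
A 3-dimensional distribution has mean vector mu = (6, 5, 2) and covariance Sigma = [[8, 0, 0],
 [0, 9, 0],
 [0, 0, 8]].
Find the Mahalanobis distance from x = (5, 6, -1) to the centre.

Step 1 — centre the observation: (x - mu) = (-1, 1, -3).

Step 2 — invert Sigma (cofactor / det for 3×3, or solve directly):
  Sigma^{-1} = [[0.125, 0, 0],
 [0, 0.1111, 0],
 [0, 0, 0.125]].

Step 3 — form the quadratic (x - mu)^T · Sigma^{-1} · (x - mu):
  Sigma^{-1} · (x - mu) = (-0.125, 0.1111, -0.375).
  (x - mu)^T · [Sigma^{-1} · (x - mu)] = (-1)·(-0.125) + (1)·(0.1111) + (-3)·(-0.375) = 1.3611.

Step 4 — take square root: d = √(1.3611) ≈ 1.1667.

d(x, mu) = √(1.3611) ≈ 1.1667


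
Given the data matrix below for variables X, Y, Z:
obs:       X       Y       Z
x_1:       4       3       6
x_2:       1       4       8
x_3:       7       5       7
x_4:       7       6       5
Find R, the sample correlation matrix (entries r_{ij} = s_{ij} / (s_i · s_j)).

Step 1 — column means:
  mean(X) = (4 + 1 + 7 + 7) / 4 = 19/4 = 4.75
  mean(Y) = (3 + 4 + 5 + 6) / 4 = 18/4 = 4.5
  mean(Z) = (6 + 8 + 7 + 5) / 4 = 26/4 = 6.5

Step 2 — sample variances and covariances s[i,j] = (1/(n-1)) · Σ_k (x_{k,i} - mean_i) · (x_{k,j} - mean_j), with n-1 = 3:
  s[X,X] = ((-0.75)·(-0.75) + (-3.75)·(-3.75) + (2.25)·(2.25) + (2.25)·(2.25)) / 3 = 24.75/3 = 8.25
  s[X,Y] = ((-0.75)·(-1.5) + (-3.75)·(-0.5) + (2.25)·(0.5) + (2.25)·(1.5)) / 3 = 7.5/3 = 2.5
  s[X,Z] = ((-0.75)·(-0.5) + (-3.75)·(1.5) + (2.25)·(0.5) + (2.25)·(-1.5)) / 3 = -7.5/3 = -2.5
  s[Y,Y] = ((-1.5)·(-1.5) + (-0.5)·(-0.5) + (0.5)·(0.5) + (1.5)·(1.5)) / 3 = 5/3 = 1.6667
  s[Y,Z] = ((-1.5)·(-0.5) + (-0.5)·(1.5) + (0.5)·(0.5) + (1.5)·(-1.5)) / 3 = -2/3 = -0.6667
  s[Z,Z] = ((-0.5)·(-0.5) + (1.5)·(1.5) + (0.5)·(0.5) + (-1.5)·(-1.5)) / 3 = 5/3 = 1.6667
  Sample standard deviations s_i = √(s[i,i]):
  s(X) = √(8.25) = 2.8723
  s(Y) = √(1.6667) = 1.291
  s(Z) = √(1.6667) = 1.291

Step 3 — r_{ij} = s_{ij} / (s_i · s_j):
  r[X,X] = 1 (diagonal).
  r[X,Y] = 2.5 / (2.8723 · 1.291) = 2.5 / 3.7081 = 0.6742
  r[X,Z] = -2.5 / (2.8723 · 1.291) = -2.5 / 3.7081 = -0.6742
  r[Y,Y] = 1 (diagonal).
  r[Y,Z] = -0.6667 / (1.291 · 1.291) = -0.6667 / 1.6667 = -0.4
  r[Z,Z] = 1 (diagonal).

R is symmetric with unit diagonal. Assembling:

R = [[1, 0.6742, -0.6742],
 [0.6742, 1, -0.4],
 [-0.6742, -0.4, 1]]


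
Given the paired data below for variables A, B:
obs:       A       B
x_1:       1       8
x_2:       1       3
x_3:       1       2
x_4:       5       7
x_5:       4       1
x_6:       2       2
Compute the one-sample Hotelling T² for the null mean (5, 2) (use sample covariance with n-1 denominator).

Step 1 — sample mean vector:
  mean(A) = (1 + 1 + 1 + 5 + 4 + 2) / 6 = 14/6 = 2.3333
  mean(B) = (8 + 3 + 2 + 7 + 1 + 2) / 6 = 23/6 = 3.8333
  x̄ = (2.3333, 3.8333),  deviation x̄ - mu_0 = (2.3333, 3.8333) - (5, 2) = (-2.6667, 1.8333).

Step 2 — sample covariance matrix, S[i,j] = (1/(n-1)) · Σ_k (x_{k,i} - mean_i) · (x_{k,j} - mean_j), divisor n-1 = 5:
  S[A,A] = ((-1.3333)·(-1.3333) + (-1.3333)·(-1.3333) + (-1.3333)·(-1.3333) + (2.6667)·(2.6667) + (1.6667)·(1.6667) + (-0.3333)·(-0.3333)) / 5 = 15.3333/5 = 3.0667
  S[A,B] = ((-1.3333)·(4.1667) + (-1.3333)·(-0.8333) + (-1.3333)·(-1.8333) + (2.6667)·(3.1667) + (1.6667)·(-2.8333) + (-0.3333)·(-1.8333)) / 5 = 2.3333/5 = 0.4667
  S[B,B] = ((4.1667)·(4.1667) + (-0.8333)·(-0.8333) + (-1.8333)·(-1.8333) + (3.1667)·(3.1667) + (-2.8333)·(-2.8333) + (-1.8333)·(-1.8333)) / 5 = 42.8333/5 = 8.5667
  S = [[3.0667, 0.4667],
 [0.4667, 8.5667]].

Step 3 — invert S. det(S) = 3.0667·8.5667 - (0.4667)² = 26.0533.
  S^{-1} = (1/det) · [[d, -b], [-b, a]] = [[0.3288, -0.0179],
 [-0.0179, 0.1177]].

Step 4 — quadratic form (x̄ - mu_0)^T · S^{-1} · (x̄ - mu_0):
  S^{-1} · (x̄ - mu_0) = (-0.9097, 0.2636),
  (x̄ - mu_0)^T · [...] = (-2.6667)·(-0.9097) + (1.8333)·(0.2636) = 2.909.

Step 5 — scale by n: T² = 6 · 2.909 = 17.4539.

T² ≈ 17.4539


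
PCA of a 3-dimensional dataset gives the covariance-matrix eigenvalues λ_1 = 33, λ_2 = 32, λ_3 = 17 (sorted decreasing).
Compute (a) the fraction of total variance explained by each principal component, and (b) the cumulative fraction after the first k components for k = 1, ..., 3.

Step 1 — total variance = trace(Sigma) = Σ λ_i = 33 + 32 + 17 = 82.

Step 2 — fraction explained by component i = λ_i / Σ λ:
  PC1: 33/82 = 0.4024
  PC2: 32/82 = 0.3902
  PC3: 17/82 = 0.2073

Step 3 — cumulative fraction after k components = (λ_1 + ... + λ_k) / Σ λ:
  k = 1: 33/82 = 0.4024
  k = 2: (33 + 32)/82 = 65/82 = 0.7927
  k = 3: (33 + 32 + 17)/82 = 82/82 = 1

Summary (fraction, with percent):

explained: PC1 0.4024 (40.24%), PC2 0.3902 (39.02%), PC3 0.2073 (20.73%);  cumulative: 0.4024, 0.7927, 1


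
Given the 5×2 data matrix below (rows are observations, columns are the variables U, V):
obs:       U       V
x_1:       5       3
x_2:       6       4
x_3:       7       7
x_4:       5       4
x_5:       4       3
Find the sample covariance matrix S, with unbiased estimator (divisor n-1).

Step 1 — column means:
  mean(U) = (5 + 6 + 7 + 5 + 4) / 5 = 27/5 = 5.4
  mean(V) = (3 + 4 + 7 + 4 + 3) / 5 = 21/5 = 4.2

Step 2 — sample covariance S[i,j] = (1/(n-1)) · Σ_k (x_{k,i} - mean_i) · (x_{k,j} - mean_j), with n-1 = 4.
  S[U,U] = ((-0.4)·(-0.4) + (0.6)·(0.6) + (1.6)·(1.6) + (-0.4)·(-0.4) + (-1.4)·(-1.4)) / 4 = 5.2/4 = 1.3
  S[U,V] = ((-0.4)·(-1.2) + (0.6)·(-0.2) + (1.6)·(2.8) + (-0.4)·(-0.2) + (-1.4)·(-1.2)) / 4 = 6.6/4 = 1.65
  S[V,V] = ((-1.2)·(-1.2) + (-0.2)·(-0.2) + (2.8)·(2.8) + (-0.2)·(-0.2) + (-1.2)·(-1.2)) / 4 = 10.8/4 = 2.7

S is symmetric (S[j,i] = S[i,j]). Assembling:

S = [[1.3, 1.65],
 [1.65, 2.7]]


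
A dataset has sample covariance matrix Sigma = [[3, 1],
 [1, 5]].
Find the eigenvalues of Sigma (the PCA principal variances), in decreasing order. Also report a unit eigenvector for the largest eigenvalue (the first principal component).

Step 1 — characteristic polynomial of 2×2 Sigma:
  det(Sigma - λI) = λ² - trace · λ + det = 0.
  trace = 3 + 5 = 8, det = 3·5 - (1)² = 14.
Step 2 — discriminant:
  Δ = trace² - 4·det = 64 - 56 = 8.
Step 3 — eigenvalues:
  λ = (trace ± √Δ)/2 = (8 ± 2.8284)/2,
  λ_1 = 5.4142,  λ_2 = 2.5858.

Step 4 — unit eigenvector for λ_1: solve (Sigma - λ_1 I)v = 0. First row:
  (3 - 5.4142)·v_x + (1)·v_y = 0, i.e. (-2.4142)·v_x + (1)·v_y = 0,
  so v ∝ (b, λ_1 - a) = (1, 2.4142) = u.
  ||u|| = √((1)² + (2.4142)²) = √(6.8284) ≈ 2.6131,
  v_1 = u/||u|| ≈ (0.3827, 0.9239) (||v_1|| = 1).

λ_1 = 5.4142,  λ_2 = 2.5858;  v_1 ≈ (0.3827, 0.9239)


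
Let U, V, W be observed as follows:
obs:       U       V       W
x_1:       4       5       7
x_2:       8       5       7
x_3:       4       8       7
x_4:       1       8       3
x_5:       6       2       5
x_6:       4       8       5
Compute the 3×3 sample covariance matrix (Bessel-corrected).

Step 1 — column means:
  mean(U) = (4 + 8 + 4 + 1 + 6 + 4) / 6 = 27/6 = 4.5
  mean(V) = (5 + 5 + 8 + 8 + 2 + 8) / 6 = 36/6 = 6
  mean(W) = (7 + 7 + 7 + 3 + 5 + 5) / 6 = 34/6 = 5.6667

Step 2 — sample covariance S[i,j] = (1/(n-1)) · Σ_k (x_{k,i} - mean_i) · (x_{k,j} - mean_j), with n-1 = 5.
  S[U,U] = ((-0.5)·(-0.5) + (3.5)·(3.5) + (-0.5)·(-0.5) + (-3.5)·(-3.5) + (1.5)·(1.5) + (-0.5)·(-0.5)) / 5 = 27.5/5 = 5.5
  S[U,V] = ((-0.5)·(-1) + (3.5)·(-1) + (-0.5)·(2) + (-3.5)·(2) + (1.5)·(-4) + (-0.5)·(2)) / 5 = -18/5 = -3.6
  S[U,W] = ((-0.5)·(1.3333) + (3.5)·(1.3333) + (-0.5)·(1.3333) + (-3.5)·(-2.6667) + (1.5)·(-0.6667) + (-0.5)·(-0.6667)) / 5 = 12/5 = 2.4
  S[V,V] = ((-1)·(-1) + (-1)·(-1) + (2)·(2) + (2)·(2) + (-4)·(-4) + (2)·(2)) / 5 = 30/5 = 6
  S[V,W] = ((-1)·(1.3333) + (-1)·(1.3333) + (2)·(1.3333) + (2)·(-2.6667) + (-4)·(-0.6667) + (2)·(-0.6667)) / 5 = -4/5 = -0.8
  S[W,W] = ((1.3333)·(1.3333) + (1.3333)·(1.3333) + (1.3333)·(1.3333) + (-2.6667)·(-2.6667) + (-0.6667)·(-0.6667) + (-0.6667)·(-0.6667)) / 5 = 13.3333/5 = 2.6667

S is symmetric (S[j,i] = S[i,j]). Assembling:

S = [[5.5, -3.6, 2.4],
 [-3.6, 6, -0.8],
 [2.4, -0.8, 2.6667]]


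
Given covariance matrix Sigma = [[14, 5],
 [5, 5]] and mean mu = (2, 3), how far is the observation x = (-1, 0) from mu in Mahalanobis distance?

Step 1 — centre the observation: (x - mu) = (-3, -3).

Step 2 — invert Sigma. det(Sigma) = 14·5 - (5)² = 45.
  Sigma^{-1} = (1/det) · [[d, -b], [-b, a]] = [[0.1111, -0.1111],
 [-0.1111, 0.3111]].

Step 3 — form the quadratic (x - mu)^T · Sigma^{-1} · (x - mu):
  Sigma^{-1} · (x - mu) = (0, -0.6).
  (x - mu)^T · [Sigma^{-1} · (x - mu)] = (-3)·(0) + (-3)·(-0.6) = 1.8.

Step 4 — take square root: d = √(1.8) ≈ 1.3416.

d(x, mu) = √(1.8) ≈ 1.3416


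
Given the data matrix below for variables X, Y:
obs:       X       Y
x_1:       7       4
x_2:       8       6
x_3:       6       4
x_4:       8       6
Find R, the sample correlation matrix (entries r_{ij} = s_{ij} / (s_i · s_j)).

Step 1 — column means:
  mean(X) = (7 + 8 + 6 + 8) / 4 = 29/4 = 7.25
  mean(Y) = (4 + 6 + 4 + 6) / 4 = 20/4 = 5

Step 2 — sample variances and covariances s[i,j] = (1/(n-1)) · Σ_k (x_{k,i} - mean_i) · (x_{k,j} - mean_j), with n-1 = 3:
  s[X,X] = ((-0.25)·(-0.25) + (0.75)·(0.75) + (-1.25)·(-1.25) + (0.75)·(0.75)) / 3 = 2.75/3 = 0.9167
  s[X,Y] = ((-0.25)·(-1) + (0.75)·(1) + (-1.25)·(-1) + (0.75)·(1)) / 3 = 3/3 = 1
  s[Y,Y] = ((-1)·(-1) + (1)·(1) + (-1)·(-1) + (1)·(1)) / 3 = 4/3 = 1.3333
  Sample standard deviations s_i = √(s[i,i]):
  s(X) = √(0.9167) = 0.9574
  s(Y) = √(1.3333) = 1.1547

Step 3 — r_{ij} = s_{ij} / (s_i · s_j):
  r[X,X] = 1 (diagonal).
  r[X,Y] = 1 / (0.9574 · 1.1547) = 1 / 1.1055 = 0.9045
  r[Y,Y] = 1 (diagonal).

R is symmetric with unit diagonal. Assembling:

R = [[1, 0.9045],
 [0.9045, 1]]


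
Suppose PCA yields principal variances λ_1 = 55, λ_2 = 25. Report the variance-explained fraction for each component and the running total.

Step 1 — total variance = trace(Sigma) = Σ λ_i = 55 + 25 = 80.

Step 2 — fraction explained by component i = λ_i / Σ λ:
  PC1: 55/80 = 0.6875
  PC2: 25/80 = 0.3125

Step 3 — cumulative fraction after k components = (λ_1 + ... + λ_k) / Σ λ:
  k = 1: 55/80 = 0.6875
  k = 2: (55 + 25)/80 = 80/80 = 1

Summary (fraction, with percent):

explained: PC1 0.6875 (68.75%), PC2 0.3125 (31.25%);  cumulative: 0.6875, 1


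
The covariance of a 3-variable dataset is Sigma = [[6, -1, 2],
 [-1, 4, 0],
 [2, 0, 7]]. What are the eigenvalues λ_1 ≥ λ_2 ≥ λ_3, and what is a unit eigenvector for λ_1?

Step 1 — characteristic polynomial p(λ) = det(λI - Sigma) = λ³ - tr·λ² + c_1·λ - det, where tr = trace, c_1 = sum of the principal 2×2 minors, det = det(Sigma):
  tr = 6 + 4 + 7 = 17,
  c_1 = (6·4 - (-1)²) + (6·7 - (2)²) + (4·7 - (0)²) = 23 + 38 + 28 = 89,
  det = 6·(4·7 - (0)²) - (-1)·((-1)·7 - (0)·(2)) + (2)·((-1)·(0) - 4·(2)) = 6·(28) - (-1)·(-7) + (2)·(-8) = 145.
  So p(λ) = λ³ - 17λ² + 89λ - 145.
Step 2 — look for an integer root (rational root theorem: any rational root is an integer divisor of 145). Testing λ = 5:
  p(5) = 125 - 425 + 445 - 145 = 0  ✓
  Dividing out (λ - 5): p(λ) = (λ - 5)(λ² - 12λ + 29).
Step 3 — remaining eigenvalues from the quadratic λ² - 12λ + 29 = 0:
  Δ = 12² - 4·29 = 144 - 116 = 28,  λ = (12 ± √28)/2 = (12 ± 5.2915)/2 ≈ 8.6458 or 3.3542.
  Sorted: λ_1 = 8.6458,  λ_2 = 5,  λ_3 = 3.3542  (check: sum = 17 = tr ✓).

Step 4 — unit eigenvector for λ_1 ≈ 8.6458: v spans the null space of (Sigma - λ_1 I), whose rows are
  r_1 = (-2.6458, -1, 2),  r_2 = (-1, -4.6458, 0),  r_3 = (2, 0, -1.6458).
  v is orthogonal to every row, so take v ∝ r_1 × r_2 = ((-1)·(0) - (2)·(-4.6458), (2)·(-1) - (-2.6458)·(0), (-2.6458)·(-4.6458) - (-1)·(-1)) ≈ (9.2915, -2, 11.2915).
  Let u = (9.2915, -2, 11.2915).
  ||u|| = √((9.2915)² + (-2)² + (11.2915)²) = √(217.8301) ≈ 14.7591,  v_1 = u/||u|| ≈ (0.6295, -0.1355, 0.7651) (||v_1|| = 1).

λ_1 = 8.6458,  λ_2 = 5,  λ_3 = 3.3542;  v_1 ≈ (0.6295, -0.1355, 0.7651)


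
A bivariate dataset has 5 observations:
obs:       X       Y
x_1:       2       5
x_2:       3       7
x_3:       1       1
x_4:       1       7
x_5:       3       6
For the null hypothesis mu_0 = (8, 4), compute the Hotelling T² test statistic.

Step 1 — sample mean vector:
  mean(X) = (2 + 3 + 1 + 1 + 3) / 5 = 10/5 = 2
  mean(Y) = (5 + 7 + 1 + 7 + 6) / 5 = 26/5 = 5.2
  x̄ = (2, 5.2),  deviation x̄ - mu_0 = (2, 5.2) - (8, 4) = (-6, 1.2).

Step 2 — sample covariance matrix, S[i,j] = (1/(n-1)) · Σ_k (x_{k,i} - mean_i) · (x_{k,j} - mean_j), divisor n-1 = 4:
  S[X,X] = ((0)·(0) + (1)·(1) + (-1)·(-1) + (-1)·(-1) + (1)·(1)) / 4 = 4/4 = 1
  S[X,Y] = ((0)·(-0.2) + (1)·(1.8) + (-1)·(-4.2) + (-1)·(1.8) + (1)·(0.8)) / 4 = 5/4 = 1.25
  S[Y,Y] = ((-0.2)·(-0.2) + (1.8)·(1.8) + (-4.2)·(-4.2) + (1.8)·(1.8) + (0.8)·(0.8)) / 4 = 24.8/4 = 6.2
  S = [[1, 1.25],
 [1.25, 6.2]].

Step 3 — invert S. det(S) = 1·6.2 - (1.25)² = 4.6375.
  S^{-1} = (1/det) · [[d, -b], [-b, a]] = [[1.3369, -0.2695],
 [-0.2695, 0.2156]].

Step 4 — quadratic form (x̄ - mu_0)^T · S^{-1} · (x̄ - mu_0):
  S^{-1} · (x̄ - mu_0) = (-8.345, 1.876),
  (x̄ - mu_0)^T · [...] = (-6)·(-8.345) + (1.2)·(1.876) = 52.3213.

Step 5 — scale by n: T² = 5 · 52.3213 = 261.6065.

T² ≈ 261.6065


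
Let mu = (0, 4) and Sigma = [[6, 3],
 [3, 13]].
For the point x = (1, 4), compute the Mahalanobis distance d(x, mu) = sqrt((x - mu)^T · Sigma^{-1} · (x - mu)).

Step 1 — centre the observation: (x - mu) = (1, 0).

Step 2 — invert Sigma. det(Sigma) = 6·13 - (3)² = 69.
  Sigma^{-1} = (1/det) · [[d, -b], [-b, a]] = [[0.1884, -0.0435],
 [-0.0435, 0.087]].

Step 3 — form the quadratic (x - mu)^T · Sigma^{-1} · (x - mu):
  Sigma^{-1} · (x - mu) = (0.1884, -0.0435).
  (x - mu)^T · [Sigma^{-1} · (x - mu)] = (1)·(0.1884) + (0)·(-0.0435) = 0.1884.

Step 4 — take square root: d = √(0.1884) ≈ 0.4341.

d(x, mu) = √(0.1884) ≈ 0.4341


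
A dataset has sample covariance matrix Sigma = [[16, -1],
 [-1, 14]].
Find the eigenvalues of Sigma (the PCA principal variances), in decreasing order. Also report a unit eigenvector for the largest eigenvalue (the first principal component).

Step 1 — characteristic polynomial of 2×2 Sigma:
  det(Sigma - λI) = λ² - trace · λ + det = 0.
  trace = 16 + 14 = 30, det = 16·14 - (-1)² = 223.
Step 2 — discriminant:
  Δ = trace² - 4·det = 900 - 892 = 8.
Step 3 — eigenvalues:
  λ = (trace ± √Δ)/2 = (30 ± 2.8284)/2,
  λ_1 = 16.4142,  λ_2 = 13.5858.

Step 4 — unit eigenvector for λ_1: solve (Sigma - λ_1 I)v = 0. First row:
  (16 - 16.4142)·v_x + (-1)·v_y = 0, i.e. (-0.4142)·v_x + (-1)·v_y = 0,
  so v ∝ (b, λ_1 - a) = (-1, 0.4142); multiply by -1 so the first entry is positive: u = (1, -0.4142).
  ||u|| = √((1)² + (-0.4142)²) = √(1.1716) ≈ 1.0824,
  v_1 = u/||u|| ≈ (0.9239, -0.3827) (||v_1|| = 1).

λ_1 = 16.4142,  λ_2 = 13.5858;  v_1 ≈ (0.9239, -0.3827)


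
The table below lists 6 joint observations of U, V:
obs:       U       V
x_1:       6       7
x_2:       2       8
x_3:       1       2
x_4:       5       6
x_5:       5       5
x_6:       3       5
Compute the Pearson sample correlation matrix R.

Step 1 — column means:
  mean(U) = (6 + 2 + 1 + 5 + 5 + 3) / 6 = 22/6 = 3.6667
  mean(V) = (7 + 8 + 2 + 6 + 5 + 5) / 6 = 33/6 = 5.5

Step 2 — sample variances and covariances s[i,j] = (1/(n-1)) · Σ_k (x_{k,i} - mean_i) · (x_{k,j} - mean_j), with n-1 = 5:
  s[U,U] = ((2.3333)·(2.3333) + (-1.6667)·(-1.6667) + (-2.6667)·(-2.6667) + (1.3333)·(1.3333) + (1.3333)·(1.3333) + (-0.6667)·(-0.6667)) / 5 = 19.3333/5 = 3.8667
  s[U,V] = ((2.3333)·(1.5) + (-1.6667)·(2.5) + (-2.6667)·(-3.5) + (1.3333)·(0.5) + (1.3333)·(-0.5) + (-0.6667)·(-0.5)) / 5 = 9/5 = 1.8
  s[V,V] = ((1.5)·(1.5) + (2.5)·(2.5) + (-3.5)·(-3.5) + (0.5)·(0.5) + (-0.5)·(-0.5) + (-0.5)·(-0.5)) / 5 = 21.5/5 = 4.3
  Sample standard deviations s_i = √(s[i,i]):
  s(U) = √(3.8667) = 1.9664
  s(V) = √(4.3) = 2.0736

Step 3 — r_{ij} = s_{ij} / (s_i · s_j):
  r[U,U] = 1 (diagonal).
  r[U,V] = 1.8 / (1.9664 · 2.0736) = 1.8 / 4.0776 = 0.4414
  r[V,V] = 1 (diagonal).

R is symmetric with unit diagonal. Assembling:

R = [[1, 0.4414],
 [0.4414, 1]]


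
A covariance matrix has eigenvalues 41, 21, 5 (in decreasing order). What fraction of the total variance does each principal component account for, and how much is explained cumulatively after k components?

Step 1 — total variance = trace(Sigma) = Σ λ_i = 41 + 21 + 5 = 67.

Step 2 — fraction explained by component i = λ_i / Σ λ:
  PC1: 41/67 = 0.6119
  PC2: 21/67 = 0.3134
  PC3: 5/67 = 0.0746

Step 3 — cumulative fraction after k components = (λ_1 + ... + λ_k) / Σ λ:
  k = 1: 41/67 = 0.6119
  k = 2: (41 + 21)/67 = 62/67 = 0.9254
  k = 3: (41 + 21 + 5)/67 = 67/67 = 1

Summary (fraction, with percent):

explained: PC1 0.6119 (61.19%), PC2 0.3134 (31.34%), PC3 0.0746 (7.46%);  cumulative: 0.6119, 0.9254, 1


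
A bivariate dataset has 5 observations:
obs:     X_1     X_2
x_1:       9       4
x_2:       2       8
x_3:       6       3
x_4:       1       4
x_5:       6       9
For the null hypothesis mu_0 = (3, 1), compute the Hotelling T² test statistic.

Step 1 — sample mean vector:
  mean(X_1) = (9 + 2 + 6 + 1 + 6) / 5 = 24/5 = 4.8
  mean(X_2) = (4 + 8 + 3 + 4 + 9) / 5 = 28/5 = 5.6
  x̄ = (4.8, 5.6),  deviation x̄ - mu_0 = (4.8, 5.6) - (3, 1) = (1.8, 4.6).

Step 2 — sample covariance matrix, S[i,j] = (1/(n-1)) · Σ_k (x_{k,i} - mean_i) · (x_{k,j} - mean_j), divisor n-1 = 4:
  S[X_1,X_1] = ((4.2)·(4.2) + (-2.8)·(-2.8) + (1.2)·(1.2) + (-3.8)·(-3.8) + (1.2)·(1.2)) / 4 = 42.8/4 = 10.7
  S[X_1,X_2] = ((4.2)·(-1.6) + (-2.8)·(2.4) + (1.2)·(-2.6) + (-3.8)·(-1.6) + (1.2)·(3.4)) / 4 = -6.4/4 = -1.6
  S[X_2,X_2] = ((-1.6)·(-1.6) + (2.4)·(2.4) + (-2.6)·(-2.6) + (-1.6)·(-1.6) + (3.4)·(3.4)) / 4 = 29.2/4 = 7.3
  S = [[10.7, -1.6],
 [-1.6, 7.3]].

Step 3 — invert S. det(S) = 10.7·7.3 - (-1.6)² = 75.55.
  S^{-1} = (1/det) · [[d, -b], [-b, a]] = [[0.0966, 0.0212],
 [0.0212, 0.1416]].

Step 4 — quadratic form (x̄ - mu_0)^T · S^{-1} · (x̄ - mu_0):
  S^{-1} · (x̄ - mu_0) = (0.2713, 0.6896),
  (x̄ - mu_0)^T · [...] = (1.8)·(0.2713) + (4.6)·(0.6896) = 3.6606.

Step 5 — scale by n: T² = 5 · 3.6606 = 18.3031.

T² ≈ 18.3031


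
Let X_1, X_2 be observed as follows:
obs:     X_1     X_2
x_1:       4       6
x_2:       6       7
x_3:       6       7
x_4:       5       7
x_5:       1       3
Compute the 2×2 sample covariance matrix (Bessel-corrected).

Step 1 — column means:
  mean(X_1) = (4 + 6 + 6 + 5 + 1) / 5 = 22/5 = 4.4
  mean(X_2) = (6 + 7 + 7 + 7 + 3) / 5 = 30/5 = 6

Step 2 — sample covariance S[i,j] = (1/(n-1)) · Σ_k (x_{k,i} - mean_i) · (x_{k,j} - mean_j), with n-1 = 4.
  S[X_1,X_1] = ((-0.4)·(-0.4) + (1.6)·(1.6) + (1.6)·(1.6) + (0.6)·(0.6) + (-3.4)·(-3.4)) / 4 = 17.2/4 = 4.3
  S[X_1,X_2] = ((-0.4)·(0) + (1.6)·(1) + (1.6)·(1) + (0.6)·(1) + (-3.4)·(-3)) / 4 = 14/4 = 3.5
  S[X_2,X_2] = ((0)·(0) + (1)·(1) + (1)·(1) + (1)·(1) + (-3)·(-3)) / 4 = 12/4 = 3

S is symmetric (S[j,i] = S[i,j]). Assembling:

S = [[4.3, 3.5],
 [3.5, 3]]


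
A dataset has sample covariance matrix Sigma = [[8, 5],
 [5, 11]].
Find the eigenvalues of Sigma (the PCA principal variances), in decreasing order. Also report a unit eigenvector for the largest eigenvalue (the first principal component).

Step 1 — characteristic polynomial of 2×2 Sigma:
  det(Sigma - λI) = λ² - trace · λ + det = 0.
  trace = 8 + 11 = 19, det = 8·11 - (5)² = 63.
Step 2 — discriminant:
  Δ = trace² - 4·det = 361 - 252 = 109.
Step 3 — eigenvalues:
  λ = (trace ± √Δ)/2 = (19 ± 10.4403)/2,
  λ_1 = 14.7202,  λ_2 = 4.2798.

Step 4 — unit eigenvector for λ_1: solve (Sigma - λ_1 I)v = 0. First row:
  (8 - 14.7202)·v_x + (5)·v_y = 0, i.e. (-6.7202)·v_x + (5)·v_y = 0,
  so v ∝ (b, λ_1 - a) = (5, 6.7202) = u.
  ||u|| = √((5)² + (6.7202)²) = √(70.1605) ≈ 8.3762,
  v_1 = u/||u|| ≈ (0.5969, 0.8023) (||v_1|| = 1).

λ_1 = 14.7202,  λ_2 = 4.2798;  v_1 ≈ (0.5969, 0.8023)


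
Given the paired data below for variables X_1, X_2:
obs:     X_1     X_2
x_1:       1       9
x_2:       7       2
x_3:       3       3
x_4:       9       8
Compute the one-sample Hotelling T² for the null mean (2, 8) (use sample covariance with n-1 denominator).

Step 1 — sample mean vector:
  mean(X_1) = (1 + 7 + 3 + 9) / 4 = 20/4 = 5
  mean(X_2) = (9 + 2 + 3 + 8) / 4 = 22/4 = 5.5
  x̄ = (5, 5.5),  deviation x̄ - mu_0 = (5, 5.5) - (2, 8) = (3, -2.5).

Step 2 — sample covariance matrix, S[i,j] = (1/(n-1)) · Σ_k (x_{k,i} - mean_i) · (x_{k,j} - mean_j), divisor n-1 = 3:
  S[X_1,X_1] = ((-4)·(-4) + (2)·(2) + (-2)·(-2) + (4)·(4)) / 3 = 40/3 = 13.3333
  S[X_1,X_2] = ((-4)·(3.5) + (2)·(-3.5) + (-2)·(-2.5) + (4)·(2.5)) / 3 = -6/3 = -2
  S[X_2,X_2] = ((3.5)·(3.5) + (-3.5)·(-3.5) + (-2.5)·(-2.5) + (2.5)·(2.5)) / 3 = 37/3 = 12.3333
  S = [[13.3333, -2],
 [-2, 12.3333]].

Step 3 — invert S. det(S) = 13.3333·12.3333 - (-2)² = 160.4444.
  S^{-1} = (1/det) · [[d, -b], [-b, a]] = [[0.0769, 0.0125],
 [0.0125, 0.0831]].

Step 4 — quadratic form (x̄ - mu_0)^T · S^{-1} · (x̄ - mu_0):
  S^{-1} · (x̄ - mu_0) = (0.1994, -0.1704),
  (x̄ - mu_0)^T · [...] = (3)·(0.1994) + (-2.5)·(-0.1704) = 1.0242.

Step 5 — scale by n: T² = 4 · 1.0242 = 4.097.

T² ≈ 4.097


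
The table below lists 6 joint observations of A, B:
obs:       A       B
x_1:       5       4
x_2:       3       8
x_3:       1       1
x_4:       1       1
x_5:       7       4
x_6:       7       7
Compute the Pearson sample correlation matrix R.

Step 1 — column means:
  mean(A) = (5 + 3 + 1 + 1 + 7 + 7) / 6 = 24/6 = 4
  mean(B) = (4 + 8 + 1 + 1 + 4 + 7) / 6 = 25/6 = 4.1667

Step 2 — sample variances and covariances s[i,j] = (1/(n-1)) · Σ_k (x_{k,i} - mean_i) · (x_{k,j} - mean_j), with n-1 = 5:
  s[A,A] = ((1)·(1) + (-1)·(-1) + (-3)·(-3) + (-3)·(-3) + (3)·(3) + (3)·(3)) / 5 = 38/5 = 7.6
  s[A,B] = ((1)·(-0.1667) + (-1)·(3.8333) + (-3)·(-3.1667) + (-3)·(-3.1667) + (3)·(-0.1667) + (3)·(2.8333)) / 5 = 23/5 = 4.6
  s[B,B] = ((-0.1667)·(-0.1667) + (3.8333)·(3.8333) + (-3.1667)·(-3.1667) + (-3.1667)·(-3.1667) + (-0.1667)·(-0.1667) + (2.8333)·(2.8333)) / 5 = 42.8333/5 = 8.5667
  Sample standard deviations s_i = √(s[i,i]):
  s(A) = √(7.6) = 2.7568
  s(B) = √(8.5667) = 2.9269

Step 3 — r_{ij} = s_{ij} / (s_i · s_j):
  r[A,A] = 1 (diagonal).
  r[A,B] = 4.6 / (2.7568 · 2.9269) = 4.6 / 8.0689 = 0.5701
  r[B,B] = 1 (diagonal).

R is symmetric with unit diagonal. Assembling:

R = [[1, 0.5701],
 [0.5701, 1]]


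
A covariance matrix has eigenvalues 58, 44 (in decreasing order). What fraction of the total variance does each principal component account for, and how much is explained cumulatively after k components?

Step 1 — total variance = trace(Sigma) = Σ λ_i = 58 + 44 = 102.

Step 2 — fraction explained by component i = λ_i / Σ λ:
  PC1: 58/102 = 0.5686
  PC2: 44/102 = 0.4314

Step 3 — cumulative fraction after k components = (λ_1 + ... + λ_k) / Σ λ:
  k = 1: 58/102 = 0.5686
  k = 2: (58 + 44)/102 = 102/102 = 1

Summary (fraction, with percent):

explained: PC1 0.5686 (56.86%), PC2 0.4314 (43.14%);  cumulative: 0.5686, 1


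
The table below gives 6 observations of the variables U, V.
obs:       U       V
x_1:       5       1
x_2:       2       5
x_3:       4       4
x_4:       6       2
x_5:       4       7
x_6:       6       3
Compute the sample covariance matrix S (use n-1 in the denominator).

Step 1 — column means:
  mean(U) = (5 + 2 + 4 + 6 + 4 + 6) / 6 = 27/6 = 4.5
  mean(V) = (1 + 5 + 4 + 2 + 7 + 3) / 6 = 22/6 = 3.6667

Step 2 — sample covariance S[i,j] = (1/(n-1)) · Σ_k (x_{k,i} - mean_i) · (x_{k,j} - mean_j), with n-1 = 5.
  S[U,U] = ((0.5)·(0.5) + (-2.5)·(-2.5) + (-0.5)·(-0.5) + (1.5)·(1.5) + (-0.5)·(-0.5) + (1.5)·(1.5)) / 5 = 11.5/5 = 2.3
  S[U,V] = ((0.5)·(-2.6667) + (-2.5)·(1.3333) + (-0.5)·(0.3333) + (1.5)·(-1.6667) + (-0.5)·(3.3333) + (1.5)·(-0.6667)) / 5 = -10/5 = -2
  S[V,V] = ((-2.6667)·(-2.6667) + (1.3333)·(1.3333) + (0.3333)·(0.3333) + (-1.6667)·(-1.6667) + (3.3333)·(3.3333) + (-0.6667)·(-0.6667)) / 5 = 23.3333/5 = 4.6667

S is symmetric (S[j,i] = S[i,j]). Assembling:

S = [[2.3, -2],
 [-2, 4.6667]]


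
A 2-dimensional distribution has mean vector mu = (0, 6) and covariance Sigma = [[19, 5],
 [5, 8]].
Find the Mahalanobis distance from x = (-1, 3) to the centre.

Step 1 — centre the observation: (x - mu) = (-1, -3).

Step 2 — invert Sigma. det(Sigma) = 19·8 - (5)² = 127.
  Sigma^{-1} = (1/det) · [[d, -b], [-b, a]] = [[0.063, -0.0394],
 [-0.0394, 0.1496]].

Step 3 — form the quadratic (x - mu)^T · Sigma^{-1} · (x - mu):
  Sigma^{-1} · (x - mu) = (0.0551, -0.4094).
  (x - mu)^T · [Sigma^{-1} · (x - mu)] = (-1)·(0.0551) + (-3)·(-0.4094) = 1.1732.

Step 4 — take square root: d = √(1.1732) ≈ 1.0832.

d(x, mu) = √(1.1732) ≈ 1.0832


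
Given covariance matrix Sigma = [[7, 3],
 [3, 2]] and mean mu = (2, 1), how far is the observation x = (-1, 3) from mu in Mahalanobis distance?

Step 1 — centre the observation: (x - mu) = (-3, 2).

Step 2 — invert Sigma. det(Sigma) = 7·2 - (3)² = 5.
  Sigma^{-1} = (1/det) · [[d, -b], [-b, a]] = [[0.4, -0.6],
 [-0.6, 1.4]].

Step 3 — form the quadratic (x - mu)^T · Sigma^{-1} · (x - mu):
  Sigma^{-1} · (x - mu) = (-2.4, 4.6).
  (x - mu)^T · [Sigma^{-1} · (x - mu)] = (-3)·(-2.4) + (2)·(4.6) = 16.4.

Step 4 — take square root: d = √(16.4) ≈ 4.0497.

d(x, mu) = √(16.4) ≈ 4.0497


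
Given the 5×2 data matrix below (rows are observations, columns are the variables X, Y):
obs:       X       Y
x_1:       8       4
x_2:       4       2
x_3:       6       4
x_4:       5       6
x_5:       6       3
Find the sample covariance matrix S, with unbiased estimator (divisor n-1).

Step 1 — column means:
  mean(X) = (8 + 4 + 6 + 5 + 6) / 5 = 29/5 = 5.8
  mean(Y) = (4 + 2 + 4 + 6 + 3) / 5 = 19/5 = 3.8

Step 2 — sample covariance S[i,j] = (1/(n-1)) · Σ_k (x_{k,i} - mean_i) · (x_{k,j} - mean_j), with n-1 = 4.
  S[X,X] = ((2.2)·(2.2) + (-1.8)·(-1.8) + (0.2)·(0.2) + (-0.8)·(-0.8) + (0.2)·(0.2)) / 4 = 8.8/4 = 2.2
  S[X,Y] = ((2.2)·(0.2) + (-1.8)·(-1.8) + (0.2)·(0.2) + (-0.8)·(2.2) + (0.2)·(-0.8)) / 4 = 1.8/4 = 0.45
  S[Y,Y] = ((0.2)·(0.2) + (-1.8)·(-1.8) + (0.2)·(0.2) + (2.2)·(2.2) + (-0.8)·(-0.8)) / 4 = 8.8/4 = 2.2

S is symmetric (S[j,i] = S[i,j]). Assembling:

S = [[2.2, 0.45],
 [0.45, 2.2]]


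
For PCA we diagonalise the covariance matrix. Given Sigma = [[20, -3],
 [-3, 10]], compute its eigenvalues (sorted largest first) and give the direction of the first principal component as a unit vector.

Step 1 — characteristic polynomial of 2×2 Sigma:
  det(Sigma - λI) = λ² - trace · λ + det = 0.
  trace = 20 + 10 = 30, det = 20·10 - (-3)² = 191.
Step 2 — discriminant:
  Δ = trace² - 4·det = 900 - 764 = 136.
Step 3 — eigenvalues:
  λ = (trace ± √Δ)/2 = (30 ± 11.6619)/2,
  λ_1 = 20.831,  λ_2 = 9.169.

Step 4 — unit eigenvector for λ_1: solve (Sigma - λ_1 I)v = 0. First row:
  (20 - 20.831)·v_x + (-3)·v_y = 0, i.e. (-0.831)·v_x + (-3)·v_y = 0,
  so v ∝ (b, λ_1 - a) = (-3, 0.831); multiply by -1 so the first entry is positive: u = (3, -0.831).
  ||u|| = √((3)² + (-0.831)²) = √(9.6905) ≈ 3.113,
  v_1 = u/||u|| ≈ (0.9637, -0.2669) (||v_1|| = 1).

λ_1 = 20.831,  λ_2 = 9.169;  v_1 ≈ (0.9637, -0.2669)


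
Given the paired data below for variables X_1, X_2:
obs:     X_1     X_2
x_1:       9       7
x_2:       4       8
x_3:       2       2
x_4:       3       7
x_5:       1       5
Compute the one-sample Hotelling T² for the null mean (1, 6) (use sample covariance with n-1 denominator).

Step 1 — sample mean vector:
  mean(X_1) = (9 + 4 + 2 + 3 + 1) / 5 = 19/5 = 3.8
  mean(X_2) = (7 + 8 + 2 + 7 + 5) / 5 = 29/5 = 5.8
  x̄ = (3.8, 5.8),  deviation x̄ - mu_0 = (3.8, 5.8) - (1, 6) = (2.8, -0.2).

Step 2 — sample covariance matrix, S[i,j] = (1/(n-1)) · Σ_k (x_{k,i} - mean_i) · (x_{k,j} - mean_j), divisor n-1 = 4:
  S[X_1,X_1] = ((5.2)·(5.2) + (0.2)·(0.2) + (-1.8)·(-1.8) + (-0.8)·(-0.8) + (-2.8)·(-2.8)) / 4 = 38.8/4 = 9.7
  S[X_1,X_2] = ((5.2)·(1.2) + (0.2)·(2.2) + (-1.8)·(-3.8) + (-0.8)·(1.2) + (-2.8)·(-0.8)) / 4 = 14.8/4 = 3.7
  S[X_2,X_2] = ((1.2)·(1.2) + (2.2)·(2.2) + (-3.8)·(-3.8) + (1.2)·(1.2) + (-0.8)·(-0.8)) / 4 = 22.8/4 = 5.7
  S = [[9.7, 3.7],
 [3.7, 5.7]].

Step 3 — invert S. det(S) = 9.7·5.7 - (3.7)² = 41.6.
  S^{-1} = (1/det) · [[d, -b], [-b, a]] = [[0.137, -0.0889],
 [-0.0889, 0.2332]].

Step 4 — quadratic form (x̄ - mu_0)^T · S^{-1} · (x̄ - mu_0):
  S^{-1} · (x̄ - mu_0) = (0.4014, -0.2957),
  (x̄ - mu_0)^T · [...] = (2.8)·(0.4014) + (-0.2)·(-0.2957) = 1.1832.

Step 5 — scale by n: T² = 5 · 1.1832 = 5.9159.

T² ≈ 5.9159


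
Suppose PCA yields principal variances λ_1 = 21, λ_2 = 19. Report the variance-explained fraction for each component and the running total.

Step 1 — total variance = trace(Sigma) = Σ λ_i = 21 + 19 = 40.

Step 2 — fraction explained by component i = λ_i / Σ λ:
  PC1: 21/40 = 0.525
  PC2: 19/40 = 0.475

Step 3 — cumulative fraction after k components = (λ_1 + ... + λ_k) / Σ λ:
  k = 1: 21/40 = 0.525
  k = 2: (21 + 19)/40 = 40/40 = 1

Summary (fraction, with percent):

explained: PC1 0.525 (52.5%), PC2 0.475 (47.5%);  cumulative: 0.525, 1


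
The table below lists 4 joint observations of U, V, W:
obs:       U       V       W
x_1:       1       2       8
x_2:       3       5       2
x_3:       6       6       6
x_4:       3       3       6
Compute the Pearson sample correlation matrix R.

Step 1 — column means:
  mean(U) = (1 + 3 + 6 + 3) / 4 = 13/4 = 3.25
  mean(V) = (2 + 5 + 6 + 3) / 4 = 16/4 = 4
  mean(W) = (8 + 2 + 6 + 6) / 4 = 22/4 = 5.5

Step 2 — sample variances and covariances s[i,j] = (1/(n-1)) · Σ_k (x_{k,i} - mean_i) · (x_{k,j} - mean_j), with n-1 = 3:
  s[U,U] = ((-2.25)·(-2.25) + (-0.25)·(-0.25) + (2.75)·(2.75) + (-0.25)·(-0.25)) / 3 = 12.75/3 = 4.25
  s[U,V] = ((-2.25)·(-2) + (-0.25)·(1) + (2.75)·(2) + (-0.25)·(-1)) / 3 = 10/3 = 3.3333
  s[U,W] = ((-2.25)·(2.5) + (-0.25)·(-3.5) + (2.75)·(0.5) + (-0.25)·(0.5)) / 3 = -3.5/3 = -1.1667
  s[V,V] = ((-2)·(-2) + (1)·(1) + (2)·(2) + (-1)·(-1)) / 3 = 10/3 = 3.3333
  s[V,W] = ((-2)·(2.5) + (1)·(-3.5) + (2)·(0.5) + (-1)·(0.5)) / 3 = -8/3 = -2.6667
  s[W,W] = ((2.5)·(2.5) + (-3.5)·(-3.5) + (0.5)·(0.5) + (0.5)·(0.5)) / 3 = 19/3 = 6.3333
  Sample standard deviations s_i = √(s[i,i]):
  s(U) = √(4.25) = 2.0616
  s(V) = √(3.3333) = 1.8257
  s(W) = √(6.3333) = 2.5166

Step 3 — r_{ij} = s_{ij} / (s_i · s_j):
  r[U,U] = 1 (diagonal).
  r[U,V] = 3.3333 / (2.0616 · 1.8257) = 3.3333 / 3.7639 = 0.8856
  r[U,W] = -1.1667 / (2.0616 · 2.5166) = -1.1667 / 5.1881 = -0.2249
  r[V,V] = 1 (diagonal).
  r[V,W] = -2.6667 / (1.8257 · 2.5166) = -2.6667 / 4.5947 = -0.5804
  r[W,W] = 1 (diagonal).

R is symmetric with unit diagonal. Assembling:

R = [[1, 0.8856, -0.2249],
 [0.8856, 1, -0.5804],
 [-0.2249, -0.5804, 1]]


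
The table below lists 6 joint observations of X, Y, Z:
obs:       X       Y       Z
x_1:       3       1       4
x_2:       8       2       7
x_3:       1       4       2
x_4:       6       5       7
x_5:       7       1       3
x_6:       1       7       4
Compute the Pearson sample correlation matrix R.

Step 1 — column means:
  mean(X) = (3 + 8 + 1 + 6 + 7 + 1) / 6 = 26/6 = 4.3333
  mean(Y) = (1 + 2 + 4 + 5 + 1 + 7) / 6 = 20/6 = 3.3333
  mean(Z) = (4 + 7 + 2 + 7 + 3 + 4) / 6 = 27/6 = 4.5

Step 2 — sample variances and covariances s[i,j] = (1/(n-1)) · Σ_k (x_{k,i} - mean_i) · (x_{k,j} - mean_j), with n-1 = 5:
  s[X,X] = ((-1.3333)·(-1.3333) + (3.6667)·(3.6667) + (-3.3333)·(-3.3333) + (1.6667)·(1.6667) + (2.6667)·(2.6667) + (-3.3333)·(-3.3333)) / 5 = 47.3333/5 = 9.4667
  s[X,Y] = ((-1.3333)·(-2.3333) + (3.6667)·(-1.3333) + (-3.3333)·(0.6667) + (1.6667)·(1.6667) + (2.6667)·(-2.3333) + (-3.3333)·(3.6667)) / 5 = -19.6667/5 = -3.9333
  s[X,Z] = ((-1.3333)·(-0.5) + (3.6667)·(2.5) + (-3.3333)·(-2.5) + (1.6667)·(2.5) + (2.6667)·(-1.5) + (-3.3333)·(-0.5)) / 5 = 20/5 = 4
  s[Y,Y] = ((-2.3333)·(-2.3333) + (-1.3333)·(-1.3333) + (0.6667)·(0.6667) + (1.6667)·(1.6667) + (-2.3333)·(-2.3333) + (3.6667)·(3.6667)) / 5 = 29.3333/5 = 5.8667
  s[Y,Z] = ((-2.3333)·(-0.5) + (-1.3333)·(2.5) + (0.6667)·(-2.5) + (1.6667)·(2.5) + (-2.3333)·(-1.5) + (3.6667)·(-0.5)) / 5 = 2/5 = 0.4
  s[Z,Z] = ((-0.5)·(-0.5) + (2.5)·(2.5) + (-2.5)·(-2.5) + (2.5)·(2.5) + (-1.5)·(-1.5) + (-0.5)·(-0.5)) / 5 = 21.5/5 = 4.3
  Sample standard deviations s_i = √(s[i,i]):
  s(X) = √(9.4667) = 3.0768
  s(Y) = √(5.8667) = 2.4221
  s(Z) = √(4.3) = 2.0736

Step 3 — r_{ij} = s_{ij} / (s_i · s_j):
  r[X,X] = 1 (diagonal).
  r[X,Y] = -3.9333 / (3.0768 · 2.4221) = -3.9333 / 7.4524 = -0.5278
  r[X,Z] = 4 / (3.0768 · 2.0736) = 4 / 6.3802 = 0.6269
  r[Y,Y] = 1 (diagonal).
  r[Y,Z] = 0.4 / (2.4221 · 2.0736) = 0.4 / 5.0226 = 0.0796
  r[Z,Z] = 1 (diagonal).

R is symmetric with unit diagonal. Assembling:

R = [[1, -0.5278, 0.6269],
 [-0.5278, 1, 0.0796],
 [0.6269, 0.0796, 1]]


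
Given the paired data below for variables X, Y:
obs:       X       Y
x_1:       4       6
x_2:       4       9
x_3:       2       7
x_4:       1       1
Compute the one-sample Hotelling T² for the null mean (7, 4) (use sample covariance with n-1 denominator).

Step 1 — sample mean vector:
  mean(X) = (4 + 4 + 2 + 1) / 4 = 11/4 = 2.75
  mean(Y) = (6 + 9 + 7 + 1) / 4 = 23/4 = 5.75
  x̄ = (2.75, 5.75),  deviation x̄ - mu_0 = (2.75, 5.75) - (7, 4) = (-4.25, 1.75).

Step 2 — sample covariance matrix, S[i,j] = (1/(n-1)) · Σ_k (x_{k,i} - mean_i) · (x_{k,j} - mean_j), divisor n-1 = 3:
  S[X,X] = ((1.25)·(1.25) + (1.25)·(1.25) + (-0.75)·(-0.75) + (-1.75)·(-1.75)) / 3 = 6.75/3 = 2.25
  S[X,Y] = ((1.25)·(0.25) + (1.25)·(3.25) + (-0.75)·(1.25) + (-1.75)·(-4.75)) / 3 = 11.75/3 = 3.9167
  S[Y,Y] = ((0.25)·(0.25) + (3.25)·(3.25) + (1.25)·(1.25) + (-4.75)·(-4.75)) / 3 = 34.75/3 = 11.5833
  S = [[2.25, 3.9167],
 [3.9167, 11.5833]].

Step 3 — invert S. det(S) = 2.25·11.5833 - (3.9167)² = 10.7222.
  S^{-1} = (1/det) · [[d, -b], [-b, a]] = [[1.0803, -0.3653],
 [-0.3653, 0.2098]].

Step 4 — quadratic form (x̄ - mu_0)^T · S^{-1} · (x̄ - mu_0):
  S^{-1} · (x̄ - mu_0) = (-5.2306, 1.9197),
  (x̄ - mu_0)^T · [...] = (-4.25)·(-5.2306) + (1.75)·(1.9197) = 25.5894.

Step 5 — scale by n: T² = 4 · 25.5894 = 102.3575.

T² ≈ 102.3575


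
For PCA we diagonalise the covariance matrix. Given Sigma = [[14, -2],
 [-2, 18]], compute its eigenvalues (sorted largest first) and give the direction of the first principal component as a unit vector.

Step 1 — characteristic polynomial of 2×2 Sigma:
  det(Sigma - λI) = λ² - trace · λ + det = 0.
  trace = 14 + 18 = 32, det = 14·18 - (-2)² = 248.
Step 2 — discriminant:
  Δ = trace² - 4·det = 1024 - 992 = 32.
Step 3 — eigenvalues:
  λ = (trace ± √Δ)/2 = (32 ± 5.6569)/2,
  λ_1 = 18.8284,  λ_2 = 13.1716.

Step 4 — unit eigenvector for λ_1: solve (Sigma - λ_1 I)v = 0. First row:
  (14 - 18.8284)·v_x + (-2)·v_y = 0, i.e. (-4.8284)·v_x + (-2)·v_y = 0,
  so v ∝ (b, λ_1 - a) = (-2, 4.8284); multiply by -1 so the first entry is positive: u = (2, -4.8284).
  ||u|| = √((2)² + (-4.8284)²) = √(27.3137) ≈ 5.2263,
  v_1 = u/||u|| ≈ (0.3827, -0.9239) (||v_1|| = 1).

λ_1 = 18.8284,  λ_2 = 13.1716;  v_1 ≈ (0.3827, -0.9239)


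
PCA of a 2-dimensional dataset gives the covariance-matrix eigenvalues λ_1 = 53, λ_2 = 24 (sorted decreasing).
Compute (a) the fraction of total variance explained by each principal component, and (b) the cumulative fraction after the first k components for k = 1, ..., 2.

Step 1 — total variance = trace(Sigma) = Σ λ_i = 53 + 24 = 77.

Step 2 — fraction explained by component i = λ_i / Σ λ:
  PC1: 53/77 = 0.6883
  PC2: 24/77 = 0.3117

Step 3 — cumulative fraction after k components = (λ_1 + ... + λ_k) / Σ λ:
  k = 1: 53/77 = 0.6883
  k = 2: (53 + 24)/77 = 77/77 = 1

Summary (fraction, with percent):

explained: PC1 0.6883 (68.83%), PC2 0.3117 (31.17%);  cumulative: 0.6883, 1


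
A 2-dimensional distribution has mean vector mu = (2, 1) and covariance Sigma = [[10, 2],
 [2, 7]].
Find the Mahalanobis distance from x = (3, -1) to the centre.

Step 1 — centre the observation: (x - mu) = (1, -2).

Step 2 — invert Sigma. det(Sigma) = 10·7 - (2)² = 66.
  Sigma^{-1} = (1/det) · [[d, -b], [-b, a]] = [[0.1061, -0.0303],
 [-0.0303, 0.1515]].

Step 3 — form the quadratic (x - mu)^T · Sigma^{-1} · (x - mu):
  Sigma^{-1} · (x - mu) = (0.1667, -0.3333).
  (x - mu)^T · [Sigma^{-1} · (x - mu)] = (1)·(0.1667) + (-2)·(-0.3333) = 0.8333.

Step 4 — take square root: d = √(0.8333) ≈ 0.9129.

d(x, mu) = √(0.8333) ≈ 0.9129
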